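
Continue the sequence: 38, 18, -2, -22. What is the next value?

Differences: 18 - 38 = -20
This is an arithmetic sequence with common difference d = -20.
Next term = -22 + -20 = -42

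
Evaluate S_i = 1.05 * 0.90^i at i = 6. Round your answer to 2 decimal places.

S_6 = 1.05 * 0.9^6 ≈ 1.05 * 0.5314 ≈ 0.56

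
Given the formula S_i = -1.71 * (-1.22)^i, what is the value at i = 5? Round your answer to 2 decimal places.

S_5 = -1.71 * (-1.22)^5 ≈ -1.71 * -2.7027 ≈ 4.62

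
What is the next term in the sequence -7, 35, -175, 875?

Ratios: 35 / -7 = -5.0
This is a geometric sequence with common ratio r = -5.
Next term = 875 * -5 = -4375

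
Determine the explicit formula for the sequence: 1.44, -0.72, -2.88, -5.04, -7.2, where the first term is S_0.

Check differences: -0.72 - 1.44 = -2.16
-2.88 - -0.72 = -2.16
Common difference d = -2.16.
First term a = 1.44.
Formula: S_i = 1.44 - 2.16*i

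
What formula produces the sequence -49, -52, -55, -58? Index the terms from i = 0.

Check differences: -52 - -49 = -3
-55 - -52 = -3
Common difference d = -3.
First term a = -49.
Formula: S_i = -49 - 3*i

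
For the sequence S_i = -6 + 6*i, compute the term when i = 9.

S_9 = -6 + 6*9 = -6 + 54 = 48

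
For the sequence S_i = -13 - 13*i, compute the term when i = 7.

S_7 = -13 + -13*7 = -13 + -91 = -104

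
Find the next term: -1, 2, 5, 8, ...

Differences: 2 - -1 = 3
This is an arithmetic sequence with common difference d = 3.
Next term = 8 + 3 = 11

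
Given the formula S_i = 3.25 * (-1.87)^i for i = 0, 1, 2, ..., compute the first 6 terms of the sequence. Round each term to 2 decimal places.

This is a geometric sequence.
i=0: S_0 = 3.25 * (-1.87)^0 = 3.25
i=1: S_1 = 3.25 * (-1.87)^1 ≈ -6.08
i=2: S_2 = 3.25 * (-1.87)^2 ≈ 11.36
i=3: S_3 = 3.25 * (-1.87)^3 ≈ -21.25
i=4: S_4 = 3.25 * (-1.87)^4 ≈ 39.74
i=5: S_5 = 3.25 * (-1.87)^5 ≈ -74.32
The first 6 terms are: [3.25, -6.08, 11.36, -21.25, 39.74, -74.32]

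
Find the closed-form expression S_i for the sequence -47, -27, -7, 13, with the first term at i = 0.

Check differences: -27 - -47 = 20
-7 - -27 = 20
Common difference d = 20.
First term a = -47.
Formula: S_i = -47 + 20*i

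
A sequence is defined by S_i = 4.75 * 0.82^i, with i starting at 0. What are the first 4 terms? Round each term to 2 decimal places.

This is a geometric sequence.
i=0: S_0 = 4.75 * 0.82^0 = 4.75
i=1: S_1 = 4.75 * 0.82^1 ≈ 3.9
i=2: S_2 = 4.75 * 0.82^2 ≈ 3.19
i=3: S_3 = 4.75 * 0.82^3 ≈ 2.62
The first 4 terms are: [4.75, 3.9, 3.19, 2.62]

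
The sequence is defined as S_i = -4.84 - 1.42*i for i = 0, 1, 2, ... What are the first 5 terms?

This is an arithmetic sequence.
i=0: S_0 = -4.84 + -1.42*0 = -4.84
i=1: S_1 = -4.84 + -1.42*1 = -6.26
i=2: S_2 = -4.84 + -1.42*2 = -7.68
i=3: S_3 = -4.84 + -1.42*3 = -9.1
i=4: S_4 = -4.84 + -1.42*4 = -10.52
The first 5 terms are: [-4.84, -6.26, -7.68, -9.1, -10.52]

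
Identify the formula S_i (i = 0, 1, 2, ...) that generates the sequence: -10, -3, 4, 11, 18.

Check differences: -3 - -10 = 7
4 - -3 = 7
Common difference d = 7.
First term a = -10.
Formula: S_i = -10 + 7*i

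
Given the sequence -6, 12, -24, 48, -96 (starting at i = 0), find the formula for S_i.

Check ratios: 12 / -6 = -2.0
Common ratio r = -2.
First term a = -6.
Formula: S_i = -6 * (-2)^i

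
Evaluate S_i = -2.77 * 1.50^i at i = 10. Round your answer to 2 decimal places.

S_10 = -2.77 * 1.5^10 ≈ -2.77 * 57.665 ≈ -159.73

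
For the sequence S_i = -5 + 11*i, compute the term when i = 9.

S_9 = -5 + 11*9 = -5 + 99 = 94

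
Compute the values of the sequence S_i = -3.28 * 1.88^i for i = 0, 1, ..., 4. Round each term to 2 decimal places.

This is a geometric sequence.
i=0: S_0 = -3.28 * 1.88^0 = -3.28
i=1: S_1 = -3.28 * 1.88^1 ≈ -6.17
i=2: S_2 = -3.28 * 1.88^2 ≈ -11.59
i=3: S_3 = -3.28 * 1.88^3 ≈ -21.79
i=4: S_4 = -3.28 * 1.88^4 ≈ -40.97
The first 5 terms are: [-3.28, -6.17, -11.59, -21.79, -40.97]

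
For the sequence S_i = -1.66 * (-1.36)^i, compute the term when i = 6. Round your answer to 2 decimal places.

S_6 = -1.66 * (-1.36)^6 ≈ -1.66 * 6.3275 ≈ -10.5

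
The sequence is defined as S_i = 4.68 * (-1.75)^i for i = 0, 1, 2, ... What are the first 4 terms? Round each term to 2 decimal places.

This is a geometric sequence.
i=0: S_0 = 4.68 * (-1.75)^0 = 4.68
i=1: S_1 = 4.68 * (-1.75)^1 = -8.19
i=2: S_2 = 4.68 * (-1.75)^2 ≈ 14.33
i=3: S_3 = 4.68 * (-1.75)^3 ≈ -25.08
The first 4 terms are: [4.68, -8.19, 14.33, -25.08]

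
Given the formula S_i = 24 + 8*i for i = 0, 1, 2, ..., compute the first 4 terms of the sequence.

This is an arithmetic sequence.
i=0: S_0 = 24 + 8*0 = 24
i=1: S_1 = 24 + 8*1 = 32
i=2: S_2 = 24 + 8*2 = 40
i=3: S_3 = 24 + 8*3 = 48
The first 4 terms are: [24, 32, 40, 48]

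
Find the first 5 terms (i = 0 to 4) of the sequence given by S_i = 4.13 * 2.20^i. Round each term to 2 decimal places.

This is a geometric sequence.
i=0: S_0 = 4.13 * 2.2^0 = 4.13
i=1: S_1 = 4.13 * 2.2^1 ≈ 9.09
i=2: S_2 = 4.13 * 2.2^2 ≈ 19.99
i=3: S_3 = 4.13 * 2.2^3 ≈ 43.98
i=4: S_4 = 4.13 * 2.2^4 ≈ 96.75
The first 5 terms are: [4.13, 9.09, 19.99, 43.98, 96.75]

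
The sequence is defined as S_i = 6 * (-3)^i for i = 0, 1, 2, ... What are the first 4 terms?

This is a geometric sequence.
i=0: S_0 = 6 * (-3)^0 = 6
i=1: S_1 = 6 * (-3)^1 = -18
i=2: S_2 = 6 * (-3)^2 = 54
i=3: S_3 = 6 * (-3)^3 = -162
The first 4 terms are: [6, -18, 54, -162]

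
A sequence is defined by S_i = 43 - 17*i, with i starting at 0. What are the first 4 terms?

This is an arithmetic sequence.
i=0: S_0 = 43 + -17*0 = 43
i=1: S_1 = 43 + -17*1 = 26
i=2: S_2 = 43 + -17*2 = 9
i=3: S_3 = 43 + -17*3 = -8
The first 4 terms are: [43, 26, 9, -8]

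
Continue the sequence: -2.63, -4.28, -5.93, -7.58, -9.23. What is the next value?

Differences: -4.28 - -2.63 = -1.65
This is an arithmetic sequence with common difference d = -1.65.
Next term = -9.23 + -1.65 = -10.88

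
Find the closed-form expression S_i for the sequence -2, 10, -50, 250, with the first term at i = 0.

Check ratios: 10 / -2 = -5.0
Common ratio r = -5.
First term a = -2.
Formula: S_i = -2 * (-5)^i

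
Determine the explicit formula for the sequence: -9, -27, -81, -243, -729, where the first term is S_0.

Check ratios: -27 / -9 = 3.0
Common ratio r = 3.
First term a = -9.
Formula: S_i = -9 * 3^i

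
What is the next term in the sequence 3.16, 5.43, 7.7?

Differences: 5.43 - 3.16 = 2.27
This is an arithmetic sequence with common difference d = 2.27.
Next term = 7.7 + 2.27 = 9.97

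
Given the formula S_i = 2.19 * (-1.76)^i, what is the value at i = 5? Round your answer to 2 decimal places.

S_5 = 2.19 * (-1.76)^5 ≈ 2.19 * -16.8874 ≈ -36.98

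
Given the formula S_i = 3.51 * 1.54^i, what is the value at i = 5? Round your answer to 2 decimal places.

S_5 = 3.51 * 1.54^5 ≈ 3.51 * 8.6617 ≈ 30.4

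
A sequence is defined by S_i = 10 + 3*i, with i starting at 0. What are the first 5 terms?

This is an arithmetic sequence.
i=0: S_0 = 10 + 3*0 = 10
i=1: S_1 = 10 + 3*1 = 13
i=2: S_2 = 10 + 3*2 = 16
i=3: S_3 = 10 + 3*3 = 19
i=4: S_4 = 10 + 3*4 = 22
The first 5 terms are: [10, 13, 16, 19, 22]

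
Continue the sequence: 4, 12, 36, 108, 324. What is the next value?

Ratios: 12 / 4 = 3.0
This is a geometric sequence with common ratio r = 3.
Next term = 324 * 3 = 972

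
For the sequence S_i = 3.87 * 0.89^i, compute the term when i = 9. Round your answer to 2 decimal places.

S_9 = 3.87 * 0.89^9 ≈ 3.87 * 0.3504 ≈ 1.36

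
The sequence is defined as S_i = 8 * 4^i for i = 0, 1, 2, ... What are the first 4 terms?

This is a geometric sequence.
i=0: S_0 = 8 * 4^0 = 8
i=1: S_1 = 8 * 4^1 = 32
i=2: S_2 = 8 * 4^2 = 128
i=3: S_3 = 8 * 4^3 = 512
The first 4 terms are: [8, 32, 128, 512]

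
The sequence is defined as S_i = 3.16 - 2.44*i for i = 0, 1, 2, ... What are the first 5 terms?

This is an arithmetic sequence.
i=0: S_0 = 3.16 + -2.44*0 = 3.16
i=1: S_1 = 3.16 + -2.44*1 = 0.72
i=2: S_2 = 3.16 + -2.44*2 = -1.72
i=3: S_3 = 3.16 + -2.44*3 = -4.16
i=4: S_4 = 3.16 + -2.44*4 = -6.6
The first 5 terms are: [3.16, 0.72, -1.72, -4.16, -6.6]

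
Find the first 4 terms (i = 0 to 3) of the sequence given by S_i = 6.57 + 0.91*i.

This is an arithmetic sequence.
i=0: S_0 = 6.57 + 0.91*0 = 6.57
i=1: S_1 = 6.57 + 0.91*1 = 7.48
i=2: S_2 = 6.57 + 0.91*2 = 8.39
i=3: S_3 = 6.57 + 0.91*3 = 9.3
The first 4 terms are: [6.57, 7.48, 8.39, 9.3]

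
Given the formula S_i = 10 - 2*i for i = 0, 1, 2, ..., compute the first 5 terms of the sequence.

This is an arithmetic sequence.
i=0: S_0 = 10 + -2*0 = 10
i=1: S_1 = 10 + -2*1 = 8
i=2: S_2 = 10 + -2*2 = 6
i=3: S_3 = 10 + -2*3 = 4
i=4: S_4 = 10 + -2*4 = 2
The first 5 terms are: [10, 8, 6, 4, 2]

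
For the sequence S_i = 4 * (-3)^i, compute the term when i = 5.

S_5 = 4 * (-3)^5 = 4 * -243 = -972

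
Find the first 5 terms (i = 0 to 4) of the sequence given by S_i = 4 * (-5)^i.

This is a geometric sequence.
i=0: S_0 = 4 * (-5)^0 = 4
i=1: S_1 = 4 * (-5)^1 = -20
i=2: S_2 = 4 * (-5)^2 = 100
i=3: S_3 = 4 * (-5)^3 = -500
i=4: S_4 = 4 * (-5)^4 = 2500
The first 5 terms are: [4, -20, 100, -500, 2500]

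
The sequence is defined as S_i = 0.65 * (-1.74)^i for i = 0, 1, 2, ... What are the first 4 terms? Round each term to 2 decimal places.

This is a geometric sequence.
i=0: S_0 = 0.65 * (-1.74)^0 = 0.65
i=1: S_1 = 0.65 * (-1.74)^1 ≈ -1.13
i=2: S_2 = 0.65 * (-1.74)^2 ≈ 1.97
i=3: S_3 = 0.65 * (-1.74)^3 ≈ -3.42
The first 4 terms are: [0.65, -1.13, 1.97, -3.42]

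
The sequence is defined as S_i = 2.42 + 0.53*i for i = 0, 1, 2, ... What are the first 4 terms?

This is an arithmetic sequence.
i=0: S_0 = 2.42 + 0.53*0 = 2.42
i=1: S_1 = 2.42 + 0.53*1 = 2.95
i=2: S_2 = 2.42 + 0.53*2 = 3.48
i=3: S_3 = 2.42 + 0.53*3 = 4.01
The first 4 terms are: [2.42, 2.95, 3.48, 4.01]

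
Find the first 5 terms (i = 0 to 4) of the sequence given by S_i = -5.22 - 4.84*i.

This is an arithmetic sequence.
i=0: S_0 = -5.22 + -4.84*0 = -5.22
i=1: S_1 = -5.22 + -4.84*1 = -10.06
i=2: S_2 = -5.22 + -4.84*2 = -14.9
i=3: S_3 = -5.22 + -4.84*3 = -19.74
i=4: S_4 = -5.22 + -4.84*4 = -24.58
The first 5 terms are: [-5.22, -10.06, -14.9, -19.74, -24.58]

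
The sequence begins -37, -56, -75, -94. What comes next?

Differences: -56 - -37 = -19
This is an arithmetic sequence with common difference d = -19.
Next term = -94 + -19 = -113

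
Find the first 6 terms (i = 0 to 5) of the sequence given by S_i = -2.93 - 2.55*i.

This is an arithmetic sequence.
i=0: S_0 = -2.93 + -2.55*0 = -2.93
i=1: S_1 = -2.93 + -2.55*1 = -5.48
i=2: S_2 = -2.93 + -2.55*2 = -8.03
i=3: S_3 = -2.93 + -2.55*3 = -10.58
i=4: S_4 = -2.93 + -2.55*4 = -13.13
i=5: S_5 = -2.93 + -2.55*5 = -15.68
The first 6 terms are: [-2.93, -5.48, -8.03, -10.58, -13.13, -15.68]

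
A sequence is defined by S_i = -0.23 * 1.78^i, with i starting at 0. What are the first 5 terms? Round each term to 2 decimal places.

This is a geometric sequence.
i=0: S_0 = -0.23 * 1.78^0 = -0.23
i=1: S_1 = -0.23 * 1.78^1 ≈ -0.41
i=2: S_2 = -0.23 * 1.78^2 ≈ -0.73
i=3: S_3 = -0.23 * 1.78^3 ≈ -1.3
i=4: S_4 = -0.23 * 1.78^4 ≈ -2.31
The first 5 terms are: [-0.23, -0.41, -0.73, -1.3, -2.31]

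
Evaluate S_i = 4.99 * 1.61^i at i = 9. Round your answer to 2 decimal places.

S_9 = 4.99 * 1.61^9 ≈ 4.99 * 72.683 ≈ 362.69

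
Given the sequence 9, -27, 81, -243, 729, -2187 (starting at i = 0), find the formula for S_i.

Check ratios: -27 / 9 = -3.0
Common ratio r = -3.
First term a = 9.
Formula: S_i = 9 * (-3)^i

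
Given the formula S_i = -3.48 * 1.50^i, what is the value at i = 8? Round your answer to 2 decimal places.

S_8 = -3.48 * 1.5^8 ≈ -3.48 * 25.6289 ≈ -89.19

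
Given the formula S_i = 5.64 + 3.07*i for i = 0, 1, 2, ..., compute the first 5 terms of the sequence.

This is an arithmetic sequence.
i=0: S_0 = 5.64 + 3.07*0 = 5.64
i=1: S_1 = 5.64 + 3.07*1 = 8.71
i=2: S_2 = 5.64 + 3.07*2 = 11.78
i=3: S_3 = 5.64 + 3.07*3 = 14.85
i=4: S_4 = 5.64 + 3.07*4 = 17.92
The first 5 terms are: [5.64, 8.71, 11.78, 14.85, 17.92]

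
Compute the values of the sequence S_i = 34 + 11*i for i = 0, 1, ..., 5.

This is an arithmetic sequence.
i=0: S_0 = 34 + 11*0 = 34
i=1: S_1 = 34 + 11*1 = 45
i=2: S_2 = 34 + 11*2 = 56
i=3: S_3 = 34 + 11*3 = 67
i=4: S_4 = 34 + 11*4 = 78
i=5: S_5 = 34 + 11*5 = 89
The first 6 terms are: [34, 45, 56, 67, 78, 89]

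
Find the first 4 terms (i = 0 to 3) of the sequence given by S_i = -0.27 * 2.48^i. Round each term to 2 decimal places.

This is a geometric sequence.
i=0: S_0 = -0.27 * 2.48^0 = -0.27
i=1: S_1 = -0.27 * 2.48^1 ≈ -0.67
i=2: S_2 = -0.27 * 2.48^2 ≈ -1.66
i=3: S_3 = -0.27 * 2.48^3 ≈ -4.12
The first 4 terms are: [-0.27, -0.67, -1.66, -4.12]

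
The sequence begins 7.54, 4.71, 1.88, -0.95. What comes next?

Differences: 4.71 - 7.54 = -2.83
This is an arithmetic sequence with common difference d = -2.83.
Next term = -0.95 + -2.83 = -3.78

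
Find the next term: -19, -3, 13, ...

Differences: -3 - -19 = 16
This is an arithmetic sequence with common difference d = 16.
Next term = 13 + 16 = 29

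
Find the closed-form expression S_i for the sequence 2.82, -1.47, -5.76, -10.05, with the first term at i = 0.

Check differences: -1.47 - 2.82 = -4.29
-5.76 - -1.47 = -4.29
Common difference d = -4.29.
First term a = 2.82.
Formula: S_i = 2.82 - 4.29*i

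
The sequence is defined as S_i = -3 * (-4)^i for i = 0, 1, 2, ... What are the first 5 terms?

This is a geometric sequence.
i=0: S_0 = -3 * (-4)^0 = -3
i=1: S_1 = -3 * (-4)^1 = 12
i=2: S_2 = -3 * (-4)^2 = -48
i=3: S_3 = -3 * (-4)^3 = 192
i=4: S_4 = -3 * (-4)^4 = -768
The first 5 terms are: [-3, 12, -48, 192, -768]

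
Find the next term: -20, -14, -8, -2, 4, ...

Differences: -14 - -20 = 6
This is an arithmetic sequence with common difference d = 6.
Next term = 4 + 6 = 10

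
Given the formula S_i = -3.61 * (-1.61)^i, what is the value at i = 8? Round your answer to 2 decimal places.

S_8 = -3.61 * (-1.61)^8 ≈ -3.61 * 45.1447 ≈ -162.97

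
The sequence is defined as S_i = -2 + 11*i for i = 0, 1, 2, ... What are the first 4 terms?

This is an arithmetic sequence.
i=0: S_0 = -2 + 11*0 = -2
i=1: S_1 = -2 + 11*1 = 9
i=2: S_2 = -2 + 11*2 = 20
i=3: S_3 = -2 + 11*3 = 31
The first 4 terms are: [-2, 9, 20, 31]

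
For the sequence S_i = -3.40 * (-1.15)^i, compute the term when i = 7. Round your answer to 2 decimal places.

S_7 = -3.4 * (-1.15)^7 ≈ -3.4 * -2.66 ≈ 9.04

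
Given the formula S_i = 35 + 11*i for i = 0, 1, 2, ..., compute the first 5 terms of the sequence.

This is an arithmetic sequence.
i=0: S_0 = 35 + 11*0 = 35
i=1: S_1 = 35 + 11*1 = 46
i=2: S_2 = 35 + 11*2 = 57
i=3: S_3 = 35 + 11*3 = 68
i=4: S_4 = 35 + 11*4 = 79
The first 5 terms are: [35, 46, 57, 68, 79]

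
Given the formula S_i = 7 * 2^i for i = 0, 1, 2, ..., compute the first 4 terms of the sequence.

This is a geometric sequence.
i=0: S_0 = 7 * 2^0 = 7
i=1: S_1 = 7 * 2^1 = 14
i=2: S_2 = 7 * 2^2 = 28
i=3: S_3 = 7 * 2^3 = 56
The first 4 terms are: [7, 14, 28, 56]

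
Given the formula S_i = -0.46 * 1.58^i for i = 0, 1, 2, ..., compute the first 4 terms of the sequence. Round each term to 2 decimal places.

This is a geometric sequence.
i=0: S_0 = -0.46 * 1.58^0 = -0.46
i=1: S_1 = -0.46 * 1.58^1 ≈ -0.73
i=2: S_2 = -0.46 * 1.58^2 ≈ -1.15
i=3: S_3 = -0.46 * 1.58^3 ≈ -1.81
The first 4 terms are: [-0.46, -0.73, -1.15, -1.81]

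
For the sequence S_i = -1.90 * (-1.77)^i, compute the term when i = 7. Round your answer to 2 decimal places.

S_7 = -1.9 * (-1.77)^7 ≈ -1.9 * -54.4268 ≈ 103.41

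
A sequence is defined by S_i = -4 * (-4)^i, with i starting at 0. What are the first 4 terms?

This is a geometric sequence.
i=0: S_0 = -4 * (-4)^0 = -4
i=1: S_1 = -4 * (-4)^1 = 16
i=2: S_2 = -4 * (-4)^2 = -64
i=3: S_3 = -4 * (-4)^3 = 256
The first 4 terms are: [-4, 16, -64, 256]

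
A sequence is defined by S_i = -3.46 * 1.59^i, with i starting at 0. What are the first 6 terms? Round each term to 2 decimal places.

This is a geometric sequence.
i=0: S_0 = -3.46 * 1.59^0 = -3.46
i=1: S_1 = -3.46 * 1.59^1 ≈ -5.5
i=2: S_2 = -3.46 * 1.59^2 ≈ -8.75
i=3: S_3 = -3.46 * 1.59^3 ≈ -13.91
i=4: S_4 = -3.46 * 1.59^4 ≈ -22.11
i=5: S_5 = -3.46 * 1.59^5 ≈ -35.16
The first 6 terms are: [-3.46, -5.5, -8.75, -13.91, -22.11, -35.16]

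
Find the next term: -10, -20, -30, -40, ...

Differences: -20 - -10 = -10
This is an arithmetic sequence with common difference d = -10.
Next term = -40 + -10 = -50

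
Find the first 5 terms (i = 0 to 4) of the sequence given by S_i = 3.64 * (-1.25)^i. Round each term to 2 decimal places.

This is a geometric sequence.
i=0: S_0 = 3.64 * (-1.25)^0 = 3.64
i=1: S_1 = 3.64 * (-1.25)^1 = -4.55
i=2: S_2 = 3.64 * (-1.25)^2 ≈ 5.69
i=3: S_3 = 3.64 * (-1.25)^3 ≈ -7.11
i=4: S_4 = 3.64 * (-1.25)^4 ≈ 8.89
The first 5 terms are: [3.64, -4.55, 5.69, -7.11, 8.89]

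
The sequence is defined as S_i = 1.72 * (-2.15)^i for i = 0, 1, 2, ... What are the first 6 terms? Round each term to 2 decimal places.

This is a geometric sequence.
i=0: S_0 = 1.72 * (-2.15)^0 = 1.72
i=1: S_1 = 1.72 * (-2.15)^1 ≈ -3.7
i=2: S_2 = 1.72 * (-2.15)^2 ≈ 7.95
i=3: S_3 = 1.72 * (-2.15)^3 ≈ -17.09
i=4: S_4 = 1.72 * (-2.15)^4 ≈ 36.75
i=5: S_5 = 1.72 * (-2.15)^5 ≈ -79.02
The first 6 terms are: [1.72, -3.7, 7.95, -17.09, 36.75, -79.02]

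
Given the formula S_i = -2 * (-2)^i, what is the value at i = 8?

S_8 = -2 * (-2)^8 = -2 * 256 = -512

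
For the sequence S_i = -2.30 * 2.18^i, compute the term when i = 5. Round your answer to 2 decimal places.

S_5 = -2.3 * 2.18^5 ≈ -2.3 * 49.236 ≈ -113.24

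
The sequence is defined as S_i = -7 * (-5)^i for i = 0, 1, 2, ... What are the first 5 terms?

This is a geometric sequence.
i=0: S_0 = -7 * (-5)^0 = -7
i=1: S_1 = -7 * (-5)^1 = 35
i=2: S_2 = -7 * (-5)^2 = -175
i=3: S_3 = -7 * (-5)^3 = 875
i=4: S_4 = -7 * (-5)^4 = -4375
The first 5 terms are: [-7, 35, -175, 875, -4375]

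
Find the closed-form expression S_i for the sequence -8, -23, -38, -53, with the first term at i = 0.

Check differences: -23 - -8 = -15
-38 - -23 = -15
Common difference d = -15.
First term a = -8.
Formula: S_i = -8 - 15*i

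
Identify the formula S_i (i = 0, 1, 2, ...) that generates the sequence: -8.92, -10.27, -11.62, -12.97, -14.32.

Check differences: -10.27 - -8.92 = -1.35
-11.62 - -10.27 = -1.35
Common difference d = -1.35.
First term a = -8.92.
Formula: S_i = -8.92 - 1.35*i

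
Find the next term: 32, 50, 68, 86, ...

Differences: 50 - 32 = 18
This is an arithmetic sequence with common difference d = 18.
Next term = 86 + 18 = 104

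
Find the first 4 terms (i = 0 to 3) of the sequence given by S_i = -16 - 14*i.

This is an arithmetic sequence.
i=0: S_0 = -16 + -14*0 = -16
i=1: S_1 = -16 + -14*1 = -30
i=2: S_2 = -16 + -14*2 = -44
i=3: S_3 = -16 + -14*3 = -58
The first 4 terms are: [-16, -30, -44, -58]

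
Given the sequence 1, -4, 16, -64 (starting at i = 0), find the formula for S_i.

Check ratios: -4 / 1 = -4.0
Common ratio r = -4.
First term a = 1.
Formula: S_i = 1 * (-4)^i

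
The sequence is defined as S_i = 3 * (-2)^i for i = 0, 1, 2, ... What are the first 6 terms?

This is a geometric sequence.
i=0: S_0 = 3 * (-2)^0 = 3
i=1: S_1 = 3 * (-2)^1 = -6
i=2: S_2 = 3 * (-2)^2 = 12
i=3: S_3 = 3 * (-2)^3 = -24
i=4: S_4 = 3 * (-2)^4 = 48
i=5: S_5 = 3 * (-2)^5 = -96
The first 6 terms are: [3, -6, 12, -24, 48, -96]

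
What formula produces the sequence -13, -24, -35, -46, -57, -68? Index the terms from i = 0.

Check differences: -24 - -13 = -11
-35 - -24 = -11
Common difference d = -11.
First term a = -13.
Formula: S_i = -13 - 11*i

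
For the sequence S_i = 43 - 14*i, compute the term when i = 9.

S_9 = 43 + -14*9 = 43 + -126 = -83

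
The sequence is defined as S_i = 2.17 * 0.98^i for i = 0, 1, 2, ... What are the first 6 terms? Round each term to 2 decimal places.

This is a geometric sequence.
i=0: S_0 = 2.17 * 0.98^0 = 2.17
i=1: S_1 = 2.17 * 0.98^1 ≈ 2.13
i=2: S_2 = 2.17 * 0.98^2 ≈ 2.08
i=3: S_3 = 2.17 * 0.98^3 ≈ 2.04
i=4: S_4 = 2.17 * 0.98^4 ≈ 2.0
i=5: S_5 = 2.17 * 0.98^5 ≈ 1.96
The first 6 terms are: [2.17, 2.13, 2.08, 2.04, 2.0, 1.96]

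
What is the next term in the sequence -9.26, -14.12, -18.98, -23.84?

Differences: -14.12 - -9.26 = -4.86
This is an arithmetic sequence with common difference d = -4.86.
Next term = -23.84 + -4.86 = -28.7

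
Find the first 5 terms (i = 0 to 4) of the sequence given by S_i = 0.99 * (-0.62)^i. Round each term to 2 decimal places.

This is a geometric sequence.
i=0: S_0 = 0.99 * (-0.62)^0 = 0.99
i=1: S_1 = 0.99 * (-0.62)^1 ≈ -0.61
i=2: S_2 = 0.99 * (-0.62)^2 ≈ 0.38
i=3: S_3 = 0.99 * (-0.62)^3 ≈ -0.24
i=4: S_4 = 0.99 * (-0.62)^4 ≈ 0.15
The first 5 terms are: [0.99, -0.61, 0.38, -0.24, 0.15]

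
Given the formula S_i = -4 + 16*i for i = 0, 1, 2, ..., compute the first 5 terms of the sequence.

This is an arithmetic sequence.
i=0: S_0 = -4 + 16*0 = -4
i=1: S_1 = -4 + 16*1 = 12
i=2: S_2 = -4 + 16*2 = 28
i=3: S_3 = -4 + 16*3 = 44
i=4: S_4 = -4 + 16*4 = 60
The first 5 terms are: [-4, 12, 28, 44, 60]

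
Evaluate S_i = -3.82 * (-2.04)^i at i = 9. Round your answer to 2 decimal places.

S_9 = -3.82 * (-2.04)^9 ≈ -3.82 * -611.8874 ≈ 2337.41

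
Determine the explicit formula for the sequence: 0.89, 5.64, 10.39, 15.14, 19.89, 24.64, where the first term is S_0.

Check differences: 5.64 - 0.89 = 4.75
10.39 - 5.64 = 4.75
Common difference d = 4.75.
First term a = 0.89.
Formula: S_i = 0.89 + 4.75*i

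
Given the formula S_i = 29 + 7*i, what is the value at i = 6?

S_6 = 29 + 7*6 = 29 + 42 = 71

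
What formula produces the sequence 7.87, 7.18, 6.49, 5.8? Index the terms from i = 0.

Check differences: 7.18 - 7.87 = -0.69
6.49 - 7.18 = -0.69
Common difference d = -0.69.
First term a = 7.87.
Formula: S_i = 7.87 - 0.69*i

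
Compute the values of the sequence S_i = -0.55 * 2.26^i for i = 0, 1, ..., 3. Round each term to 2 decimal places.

This is a geometric sequence.
i=0: S_0 = -0.55 * 2.26^0 = -0.55
i=1: S_1 = -0.55 * 2.26^1 ≈ -1.24
i=2: S_2 = -0.55 * 2.26^2 ≈ -2.81
i=3: S_3 = -0.55 * 2.26^3 ≈ -6.35
The first 4 terms are: [-0.55, -1.24, -2.81, -6.35]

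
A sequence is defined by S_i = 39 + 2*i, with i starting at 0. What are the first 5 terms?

This is an arithmetic sequence.
i=0: S_0 = 39 + 2*0 = 39
i=1: S_1 = 39 + 2*1 = 41
i=2: S_2 = 39 + 2*2 = 43
i=3: S_3 = 39 + 2*3 = 45
i=4: S_4 = 39 + 2*4 = 47
The first 5 terms are: [39, 41, 43, 45, 47]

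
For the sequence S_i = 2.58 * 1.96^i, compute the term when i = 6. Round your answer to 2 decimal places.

S_6 = 2.58 * 1.96^6 ≈ 2.58 * 56.6939 ≈ 146.27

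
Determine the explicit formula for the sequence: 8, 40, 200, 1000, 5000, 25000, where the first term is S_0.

Check ratios: 40 / 8 = 5.0
Common ratio r = 5.
First term a = 8.
Formula: S_i = 8 * 5^i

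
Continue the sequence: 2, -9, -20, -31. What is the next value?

Differences: -9 - 2 = -11
This is an arithmetic sequence with common difference d = -11.
Next term = -31 + -11 = -42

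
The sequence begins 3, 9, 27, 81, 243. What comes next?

Ratios: 9 / 3 = 3.0
This is a geometric sequence with common ratio r = 3.
Next term = 243 * 3 = 729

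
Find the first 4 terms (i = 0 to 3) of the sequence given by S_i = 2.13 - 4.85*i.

This is an arithmetic sequence.
i=0: S_0 = 2.13 + -4.85*0 = 2.13
i=1: S_1 = 2.13 + -4.85*1 = -2.72
i=2: S_2 = 2.13 + -4.85*2 = -7.57
i=3: S_3 = 2.13 + -4.85*3 = -12.42
The first 4 terms are: [2.13, -2.72, -7.57, -12.42]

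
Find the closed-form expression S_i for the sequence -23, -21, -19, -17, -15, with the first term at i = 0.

Check differences: -21 - -23 = 2
-19 - -21 = 2
Common difference d = 2.
First term a = -23.
Formula: S_i = -23 + 2*i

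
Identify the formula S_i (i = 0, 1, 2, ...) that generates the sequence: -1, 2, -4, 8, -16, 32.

Check ratios: 2 / -1 = -2.0
Common ratio r = -2.
First term a = -1.
Formula: S_i = -1 * (-2)^i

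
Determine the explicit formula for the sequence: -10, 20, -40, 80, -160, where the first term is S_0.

Check ratios: 20 / -10 = -2.0
Common ratio r = -2.
First term a = -10.
Formula: S_i = -10 * (-2)^i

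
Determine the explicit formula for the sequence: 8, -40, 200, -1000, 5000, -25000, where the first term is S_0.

Check ratios: -40 / 8 = -5.0
Common ratio r = -5.
First term a = 8.
Formula: S_i = 8 * (-5)^i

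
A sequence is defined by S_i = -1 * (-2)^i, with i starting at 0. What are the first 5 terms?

This is a geometric sequence.
i=0: S_0 = -1 * (-2)^0 = -1
i=1: S_1 = -1 * (-2)^1 = 2
i=2: S_2 = -1 * (-2)^2 = -4
i=3: S_3 = -1 * (-2)^3 = 8
i=4: S_4 = -1 * (-2)^4 = -16
The first 5 terms are: [-1, 2, -4, 8, -16]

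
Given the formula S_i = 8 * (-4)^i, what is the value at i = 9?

S_9 = 8 * (-4)^9 = 8 * -262144 = -2097152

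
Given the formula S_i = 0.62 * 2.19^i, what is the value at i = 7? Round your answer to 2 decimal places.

S_7 = 0.62 * 2.19^7 ≈ 0.62 * 241.6066 ≈ 149.8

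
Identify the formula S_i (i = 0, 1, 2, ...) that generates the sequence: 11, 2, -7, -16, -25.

Check differences: 2 - 11 = -9
-7 - 2 = -9
Common difference d = -9.
First term a = 11.
Formula: S_i = 11 - 9*i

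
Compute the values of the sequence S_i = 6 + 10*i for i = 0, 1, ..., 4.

This is an arithmetic sequence.
i=0: S_0 = 6 + 10*0 = 6
i=1: S_1 = 6 + 10*1 = 16
i=2: S_2 = 6 + 10*2 = 26
i=3: S_3 = 6 + 10*3 = 36
i=4: S_4 = 6 + 10*4 = 46
The first 5 terms are: [6, 16, 26, 36, 46]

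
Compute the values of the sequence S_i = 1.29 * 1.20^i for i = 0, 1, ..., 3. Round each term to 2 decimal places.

This is a geometric sequence.
i=0: S_0 = 1.29 * 1.2^0 = 1.29
i=1: S_1 = 1.29 * 1.2^1 ≈ 1.55
i=2: S_2 = 1.29 * 1.2^2 ≈ 1.86
i=3: S_3 = 1.29 * 1.2^3 ≈ 2.23
The first 4 terms are: [1.29, 1.55, 1.86, 2.23]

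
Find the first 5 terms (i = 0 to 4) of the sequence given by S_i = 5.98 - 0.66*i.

This is an arithmetic sequence.
i=0: S_0 = 5.98 + -0.66*0 = 5.98
i=1: S_1 = 5.98 + -0.66*1 = 5.32
i=2: S_2 = 5.98 + -0.66*2 = 4.66
i=3: S_3 = 5.98 + -0.66*3 = 4.0
i=4: S_4 = 5.98 + -0.66*4 = 3.34
The first 5 terms are: [5.98, 5.32, 4.66, 4.0, 3.34]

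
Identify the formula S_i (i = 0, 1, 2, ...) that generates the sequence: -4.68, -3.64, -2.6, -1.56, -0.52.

Check differences: -3.64 - -4.68 = 1.04
-2.6 - -3.64 = 1.04
Common difference d = 1.04.
First term a = -4.68.
Formula: S_i = -4.68 + 1.04*i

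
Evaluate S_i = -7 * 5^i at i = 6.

S_6 = -7 * 5^6 = -7 * 15625 = -109375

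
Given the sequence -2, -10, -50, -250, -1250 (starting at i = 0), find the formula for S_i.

Check ratios: -10 / -2 = 5.0
Common ratio r = 5.
First term a = -2.
Formula: S_i = -2 * 5^i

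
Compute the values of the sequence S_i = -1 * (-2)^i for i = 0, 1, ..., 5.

This is a geometric sequence.
i=0: S_0 = -1 * (-2)^0 = -1
i=1: S_1 = -1 * (-2)^1 = 2
i=2: S_2 = -1 * (-2)^2 = -4
i=3: S_3 = -1 * (-2)^3 = 8
i=4: S_4 = -1 * (-2)^4 = -16
i=5: S_5 = -1 * (-2)^5 = 32
The first 6 terms are: [-1, 2, -4, 8, -16, 32]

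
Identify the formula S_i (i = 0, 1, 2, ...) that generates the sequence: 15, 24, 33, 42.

Check differences: 24 - 15 = 9
33 - 24 = 9
Common difference d = 9.
First term a = 15.
Formula: S_i = 15 + 9*i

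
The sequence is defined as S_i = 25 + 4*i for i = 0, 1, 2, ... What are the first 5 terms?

This is an arithmetic sequence.
i=0: S_0 = 25 + 4*0 = 25
i=1: S_1 = 25 + 4*1 = 29
i=2: S_2 = 25 + 4*2 = 33
i=3: S_3 = 25 + 4*3 = 37
i=4: S_4 = 25 + 4*4 = 41
The first 5 terms are: [25, 29, 33, 37, 41]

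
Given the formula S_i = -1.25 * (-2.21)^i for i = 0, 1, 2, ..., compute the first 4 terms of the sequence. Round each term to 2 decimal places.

This is a geometric sequence.
i=0: S_0 = -1.25 * (-2.21)^0 = -1.25
i=1: S_1 = -1.25 * (-2.21)^1 ≈ 2.76
i=2: S_2 = -1.25 * (-2.21)^2 ≈ -6.11
i=3: S_3 = -1.25 * (-2.21)^3 ≈ 13.49
The first 4 terms are: [-1.25, 2.76, -6.11, 13.49]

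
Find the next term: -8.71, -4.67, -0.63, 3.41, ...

Differences: -4.67 - -8.71 = 4.04
This is an arithmetic sequence with common difference d = 4.04.
Next term = 3.41 + 4.04 = 7.45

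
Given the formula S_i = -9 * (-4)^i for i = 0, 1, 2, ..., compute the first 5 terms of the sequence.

This is a geometric sequence.
i=0: S_0 = -9 * (-4)^0 = -9
i=1: S_1 = -9 * (-4)^1 = 36
i=2: S_2 = -9 * (-4)^2 = -144
i=3: S_3 = -9 * (-4)^3 = 576
i=4: S_4 = -9 * (-4)^4 = -2304
The first 5 terms are: [-9, 36, -144, 576, -2304]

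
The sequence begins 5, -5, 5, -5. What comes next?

Ratios: -5 / 5 = -1.0
This is a geometric sequence with common ratio r = -1.
Next term = -5 * -1 = 5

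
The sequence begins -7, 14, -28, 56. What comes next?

Ratios: 14 / -7 = -2.0
This is a geometric sequence with common ratio r = -2.
Next term = 56 * -2 = -112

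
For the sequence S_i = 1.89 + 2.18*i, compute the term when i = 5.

S_5 = 1.89 + 2.18*5 = 1.89 + 10.9 = 12.79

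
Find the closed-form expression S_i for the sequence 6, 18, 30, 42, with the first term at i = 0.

Check differences: 18 - 6 = 12
30 - 18 = 12
Common difference d = 12.
First term a = 6.
Formula: S_i = 6 + 12*i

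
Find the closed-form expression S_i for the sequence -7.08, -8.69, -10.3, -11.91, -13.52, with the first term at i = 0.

Check differences: -8.69 - -7.08 = -1.61
-10.3 - -8.69 = -1.61
Common difference d = -1.61.
First term a = -7.08.
Formula: S_i = -7.08 - 1.61*i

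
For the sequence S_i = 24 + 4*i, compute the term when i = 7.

S_7 = 24 + 4*7 = 24 + 28 = 52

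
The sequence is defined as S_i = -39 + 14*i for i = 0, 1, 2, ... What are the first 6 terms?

This is an arithmetic sequence.
i=0: S_0 = -39 + 14*0 = -39
i=1: S_1 = -39 + 14*1 = -25
i=2: S_2 = -39 + 14*2 = -11
i=3: S_3 = -39 + 14*3 = 3
i=4: S_4 = -39 + 14*4 = 17
i=5: S_5 = -39 + 14*5 = 31
The first 6 terms are: [-39, -25, -11, 3, 17, 31]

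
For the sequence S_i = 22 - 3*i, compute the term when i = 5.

S_5 = 22 + -3*5 = 22 + -15 = 7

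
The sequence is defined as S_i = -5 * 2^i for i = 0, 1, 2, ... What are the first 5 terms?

This is a geometric sequence.
i=0: S_0 = -5 * 2^0 = -5
i=1: S_1 = -5 * 2^1 = -10
i=2: S_2 = -5 * 2^2 = -20
i=3: S_3 = -5 * 2^3 = -40
i=4: S_4 = -5 * 2^4 = -80
The first 5 terms are: [-5, -10, -20, -40, -80]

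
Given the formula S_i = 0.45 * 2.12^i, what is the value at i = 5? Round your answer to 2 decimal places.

S_5 = 0.45 * 2.12^5 ≈ 0.45 * 42.8232 ≈ 19.27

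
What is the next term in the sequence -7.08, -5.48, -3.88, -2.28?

Differences: -5.48 - -7.08 = 1.6
This is an arithmetic sequence with common difference d = 1.6.
Next term = -2.28 + 1.6 = -0.68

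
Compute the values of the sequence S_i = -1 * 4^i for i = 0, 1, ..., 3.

This is a geometric sequence.
i=0: S_0 = -1 * 4^0 = -1
i=1: S_1 = -1 * 4^1 = -4
i=2: S_2 = -1 * 4^2 = -16
i=3: S_3 = -1 * 4^3 = -64
The first 4 terms are: [-1, -4, -16, -64]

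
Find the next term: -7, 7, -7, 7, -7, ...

Ratios: 7 / -7 = -1.0
This is a geometric sequence with common ratio r = -1.
Next term = -7 * -1 = 7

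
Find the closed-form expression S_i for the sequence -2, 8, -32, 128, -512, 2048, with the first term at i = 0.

Check ratios: 8 / -2 = -4.0
Common ratio r = -4.
First term a = -2.
Formula: S_i = -2 * (-4)^i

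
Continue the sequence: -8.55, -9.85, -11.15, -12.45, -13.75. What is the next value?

Differences: -9.85 - -8.55 = -1.3
This is an arithmetic sequence with common difference d = -1.3.
Next term = -13.75 + -1.3 = -15.05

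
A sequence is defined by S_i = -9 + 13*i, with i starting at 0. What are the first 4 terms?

This is an arithmetic sequence.
i=0: S_0 = -9 + 13*0 = -9
i=1: S_1 = -9 + 13*1 = 4
i=2: S_2 = -9 + 13*2 = 17
i=3: S_3 = -9 + 13*3 = 30
The first 4 terms are: [-9, 4, 17, 30]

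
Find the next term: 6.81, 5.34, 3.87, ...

Differences: 5.34 - 6.81 = -1.47
This is an arithmetic sequence with common difference d = -1.47.
Next term = 3.87 + -1.47 = 2.4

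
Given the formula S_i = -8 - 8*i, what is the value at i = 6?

S_6 = -8 + -8*6 = -8 + -48 = -56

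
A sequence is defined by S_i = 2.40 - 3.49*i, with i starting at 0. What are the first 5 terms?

This is an arithmetic sequence.
i=0: S_0 = 2.4 + -3.49*0 = 2.4
i=1: S_1 = 2.4 + -3.49*1 = -1.09
i=2: S_2 = 2.4 + -3.49*2 = -4.58
i=3: S_3 = 2.4 + -3.49*3 = -8.07
i=4: S_4 = 2.4 + -3.49*4 = -11.56
The first 5 terms are: [2.4, -1.09, -4.58, -8.07, -11.56]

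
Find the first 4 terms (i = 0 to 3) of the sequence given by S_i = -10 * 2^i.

This is a geometric sequence.
i=0: S_0 = -10 * 2^0 = -10
i=1: S_1 = -10 * 2^1 = -20
i=2: S_2 = -10 * 2^2 = -40
i=3: S_3 = -10 * 2^3 = -80
The first 4 terms are: [-10, -20, -40, -80]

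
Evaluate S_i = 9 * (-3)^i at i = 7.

S_7 = 9 * (-3)^7 = 9 * -2187 = -19683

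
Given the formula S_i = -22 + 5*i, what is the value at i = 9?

S_9 = -22 + 5*9 = -22 + 45 = 23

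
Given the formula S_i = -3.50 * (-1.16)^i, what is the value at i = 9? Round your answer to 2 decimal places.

S_9 = -3.5 * (-1.16)^9 ≈ -3.5 * -3.803 ≈ 13.31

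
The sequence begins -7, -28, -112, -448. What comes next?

Ratios: -28 / -7 = 4.0
This is a geometric sequence with common ratio r = 4.
Next term = -448 * 4 = -1792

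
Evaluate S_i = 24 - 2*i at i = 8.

S_8 = 24 + -2*8 = 24 + -16 = 8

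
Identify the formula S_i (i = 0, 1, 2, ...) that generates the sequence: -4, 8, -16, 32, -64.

Check ratios: 8 / -4 = -2.0
Common ratio r = -2.
First term a = -4.
Formula: S_i = -4 * (-2)^i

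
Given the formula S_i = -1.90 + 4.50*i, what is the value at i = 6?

S_6 = -1.9 + 4.5*6 = -1.9 + 27.0 = 25.1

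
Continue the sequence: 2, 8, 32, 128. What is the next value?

Ratios: 8 / 2 = 4.0
This is a geometric sequence with common ratio r = 4.
Next term = 128 * 4 = 512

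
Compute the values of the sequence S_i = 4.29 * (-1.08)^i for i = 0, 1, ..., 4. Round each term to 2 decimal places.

This is a geometric sequence.
i=0: S_0 = 4.29 * (-1.08)^0 = 4.29
i=1: S_1 = 4.29 * (-1.08)^1 ≈ -4.63
i=2: S_2 = 4.29 * (-1.08)^2 ≈ 5.0
i=3: S_3 = 4.29 * (-1.08)^3 ≈ -5.4
i=4: S_4 = 4.29 * (-1.08)^4 ≈ 5.84
The first 5 terms are: [4.29, -4.63, 5.0, -5.4, 5.84]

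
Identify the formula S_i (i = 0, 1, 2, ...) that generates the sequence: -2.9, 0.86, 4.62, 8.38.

Check differences: 0.86 - -2.9 = 3.76
4.62 - 0.86 = 3.76
Common difference d = 3.76.
First term a = -2.9.
Formula: S_i = -2.90 + 3.76*i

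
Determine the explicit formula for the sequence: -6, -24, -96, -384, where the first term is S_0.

Check ratios: -24 / -6 = 4.0
Common ratio r = 4.
First term a = -6.
Formula: S_i = -6 * 4^i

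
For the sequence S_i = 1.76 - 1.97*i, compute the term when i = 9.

S_9 = 1.76 + -1.97*9 = 1.76 + -17.73 = -15.97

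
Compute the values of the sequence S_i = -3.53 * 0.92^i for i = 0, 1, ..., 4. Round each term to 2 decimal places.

This is a geometric sequence.
i=0: S_0 = -3.53 * 0.92^0 = -3.53
i=1: S_1 = -3.53 * 0.92^1 ≈ -3.25
i=2: S_2 = -3.53 * 0.92^2 ≈ -2.99
i=3: S_3 = -3.53 * 0.92^3 ≈ -2.75
i=4: S_4 = -3.53 * 0.92^4 ≈ -2.53
The first 5 terms are: [-3.53, -3.25, -2.99, -2.75, -2.53]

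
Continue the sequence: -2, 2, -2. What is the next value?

Ratios: 2 / -2 = -1.0
This is a geometric sequence with common ratio r = -1.
Next term = -2 * -1 = 2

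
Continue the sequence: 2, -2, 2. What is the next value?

Ratios: -2 / 2 = -1.0
This is a geometric sequence with common ratio r = -1.
Next term = 2 * -1 = -2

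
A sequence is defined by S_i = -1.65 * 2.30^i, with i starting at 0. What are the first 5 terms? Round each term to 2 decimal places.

This is a geometric sequence.
i=0: S_0 = -1.65 * 2.3^0 = -1.65
i=1: S_1 = -1.65 * 2.3^1 ≈ -3.8
i=2: S_2 = -1.65 * 2.3^2 ≈ -8.73
i=3: S_3 = -1.65 * 2.3^3 ≈ -20.08
i=4: S_4 = -1.65 * 2.3^4 ≈ -46.17
The first 5 terms are: [-1.65, -3.8, -8.73, -20.08, -46.17]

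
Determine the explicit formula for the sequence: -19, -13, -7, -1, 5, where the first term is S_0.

Check differences: -13 - -19 = 6
-7 - -13 = 6
Common difference d = 6.
First term a = -19.
Formula: S_i = -19 + 6*i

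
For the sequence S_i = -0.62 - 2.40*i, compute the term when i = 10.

S_10 = -0.62 + -2.4*10 = -0.62 + -24.0 = -24.62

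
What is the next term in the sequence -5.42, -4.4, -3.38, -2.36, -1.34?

Differences: -4.4 - -5.42 = 1.02
This is an arithmetic sequence with common difference d = 1.02.
Next term = -1.34 + 1.02 = -0.32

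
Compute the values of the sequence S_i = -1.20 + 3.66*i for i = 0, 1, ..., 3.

This is an arithmetic sequence.
i=0: S_0 = -1.2 + 3.66*0 = -1.2
i=1: S_1 = -1.2 + 3.66*1 = 2.46
i=2: S_2 = -1.2 + 3.66*2 = 6.12
i=3: S_3 = -1.2 + 3.66*3 = 9.78
The first 4 terms are: [-1.2, 2.46, 6.12, 9.78]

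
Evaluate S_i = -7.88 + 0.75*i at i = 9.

S_9 = -7.88 + 0.75*9 = -7.88 + 6.75 = -1.13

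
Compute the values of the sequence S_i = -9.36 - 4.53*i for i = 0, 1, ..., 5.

This is an arithmetic sequence.
i=0: S_0 = -9.36 + -4.53*0 = -9.36
i=1: S_1 = -9.36 + -4.53*1 = -13.89
i=2: S_2 = -9.36 + -4.53*2 = -18.42
i=3: S_3 = -9.36 + -4.53*3 = -22.95
i=4: S_4 = -9.36 + -4.53*4 = -27.48
i=5: S_5 = -9.36 + -4.53*5 = -32.01
The first 6 terms are: [-9.36, -13.89, -18.42, -22.95, -27.48, -32.01]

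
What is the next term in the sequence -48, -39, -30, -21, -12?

Differences: -39 - -48 = 9
This is an arithmetic sequence with common difference d = 9.
Next term = -12 + 9 = -3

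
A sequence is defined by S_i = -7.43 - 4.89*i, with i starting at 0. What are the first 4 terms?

This is an arithmetic sequence.
i=0: S_0 = -7.43 + -4.89*0 = -7.43
i=1: S_1 = -7.43 + -4.89*1 = -12.32
i=2: S_2 = -7.43 + -4.89*2 = -17.21
i=3: S_3 = -7.43 + -4.89*3 = -22.1
The first 4 terms are: [-7.43, -12.32, -17.21, -22.1]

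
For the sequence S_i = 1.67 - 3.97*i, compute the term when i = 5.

S_5 = 1.67 + -3.97*5 = 1.67 + -19.85 = -18.18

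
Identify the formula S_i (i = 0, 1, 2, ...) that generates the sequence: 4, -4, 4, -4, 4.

Check ratios: -4 / 4 = -1.0
Common ratio r = -1.
First term a = 4.
Formula: S_i = 4 * (-1)^i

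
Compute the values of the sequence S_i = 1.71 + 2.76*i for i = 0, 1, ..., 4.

This is an arithmetic sequence.
i=0: S_0 = 1.71 + 2.76*0 = 1.71
i=1: S_1 = 1.71 + 2.76*1 = 4.47
i=2: S_2 = 1.71 + 2.76*2 = 7.23
i=3: S_3 = 1.71 + 2.76*3 = 9.99
i=4: S_4 = 1.71 + 2.76*4 = 12.75
The first 5 terms are: [1.71, 4.47, 7.23, 9.99, 12.75]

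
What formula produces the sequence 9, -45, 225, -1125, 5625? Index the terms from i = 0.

Check ratios: -45 / 9 = -5.0
Common ratio r = -5.
First term a = 9.
Formula: S_i = 9 * (-5)^i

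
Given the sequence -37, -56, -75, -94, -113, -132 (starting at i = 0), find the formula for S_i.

Check differences: -56 - -37 = -19
-75 - -56 = -19
Common difference d = -19.
First term a = -37.
Formula: S_i = -37 - 19*i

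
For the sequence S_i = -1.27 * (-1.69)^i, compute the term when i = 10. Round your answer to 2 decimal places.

S_10 = -1.27 * (-1.69)^10 ≈ -1.27 * 190.0496 ≈ -241.36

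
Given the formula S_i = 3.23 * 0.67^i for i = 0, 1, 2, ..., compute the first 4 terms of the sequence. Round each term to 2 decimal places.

This is a geometric sequence.
i=0: S_0 = 3.23 * 0.67^0 = 3.23
i=1: S_1 = 3.23 * 0.67^1 ≈ 2.16
i=2: S_2 = 3.23 * 0.67^2 ≈ 1.45
i=3: S_3 = 3.23 * 0.67^3 ≈ 0.97
The first 4 terms are: [3.23, 2.16, 1.45, 0.97]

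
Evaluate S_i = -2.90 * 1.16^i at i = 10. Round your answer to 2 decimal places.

S_10 = -2.9 * 1.16^10 ≈ -2.9 * 4.4114 ≈ -12.79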